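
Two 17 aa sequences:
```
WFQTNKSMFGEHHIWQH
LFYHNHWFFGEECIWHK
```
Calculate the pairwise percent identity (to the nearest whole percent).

41%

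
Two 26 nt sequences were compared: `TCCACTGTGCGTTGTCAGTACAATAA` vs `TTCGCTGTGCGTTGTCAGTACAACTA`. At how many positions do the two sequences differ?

4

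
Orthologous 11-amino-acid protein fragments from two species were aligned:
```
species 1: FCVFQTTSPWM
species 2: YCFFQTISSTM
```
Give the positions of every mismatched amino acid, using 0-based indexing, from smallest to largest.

Differences at position 0 (F→Y), position 2 (V→F), position 6 (T→I), position 8 (P→S), position 9 (W→T).

0, 2, 6, 8, 9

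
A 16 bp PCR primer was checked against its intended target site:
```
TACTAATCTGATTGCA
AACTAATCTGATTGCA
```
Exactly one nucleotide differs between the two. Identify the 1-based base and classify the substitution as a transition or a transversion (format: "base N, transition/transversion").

base 1, transversion

Base 1 changes T→A. T is a pyrimidine and A is a purine, so this is a transversion.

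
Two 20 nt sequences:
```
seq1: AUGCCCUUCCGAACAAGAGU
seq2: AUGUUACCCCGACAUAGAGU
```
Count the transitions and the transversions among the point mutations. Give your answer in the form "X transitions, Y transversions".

Transitions (purine↔purine or pyrimidine↔pyrimidine): 4 C→U, 5 C→U, 7 U→C, 8 U→C.
Transversions (purine↔pyrimidine): 6 C→A, 13 A→C, 14 C→A, 15 A→U.

4 transitions, 4 transversions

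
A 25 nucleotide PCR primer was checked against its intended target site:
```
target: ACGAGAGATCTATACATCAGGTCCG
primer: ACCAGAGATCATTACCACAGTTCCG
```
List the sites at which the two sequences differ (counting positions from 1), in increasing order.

3, 11, 12, 16, 17, 21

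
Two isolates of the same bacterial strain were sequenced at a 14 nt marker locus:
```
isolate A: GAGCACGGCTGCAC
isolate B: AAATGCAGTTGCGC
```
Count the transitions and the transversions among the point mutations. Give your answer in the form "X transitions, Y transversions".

7 transitions, 0 transversions

Transitions (purine↔purine or pyrimidine↔pyrimidine): 1 G→A, 3 G→A, 4 C→T, 5 A→G, 7 G→A, 9 C→T, 13 A→G.
Transversions (purine↔pyrimidine): none.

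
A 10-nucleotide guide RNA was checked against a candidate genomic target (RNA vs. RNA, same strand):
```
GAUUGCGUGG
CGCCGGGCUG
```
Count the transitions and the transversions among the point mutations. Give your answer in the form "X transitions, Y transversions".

4 transitions, 3 transversions

Transitions (purine↔purine or pyrimidine↔pyrimidine): 2 A→G, 3 U→C, 4 U→C, 8 U→C.
Transversions (purine↔pyrimidine): 1 G→C, 6 C→G, 9 G→U.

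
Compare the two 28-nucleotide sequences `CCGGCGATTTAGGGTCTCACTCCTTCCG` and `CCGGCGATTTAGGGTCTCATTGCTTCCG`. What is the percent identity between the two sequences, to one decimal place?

92.9%

2 positions differ (20, 22), so 26 of 28 match: 26/28 = 92.86%.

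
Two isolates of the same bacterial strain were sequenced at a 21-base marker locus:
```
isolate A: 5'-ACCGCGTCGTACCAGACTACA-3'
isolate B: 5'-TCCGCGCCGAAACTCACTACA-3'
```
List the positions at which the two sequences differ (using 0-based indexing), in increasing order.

0, 6, 9, 11, 13, 14

Scanning 0-based: 0: A/T; 6: T/C; 9: T/A; 11: C/A; 13: A/T; 14: G/C.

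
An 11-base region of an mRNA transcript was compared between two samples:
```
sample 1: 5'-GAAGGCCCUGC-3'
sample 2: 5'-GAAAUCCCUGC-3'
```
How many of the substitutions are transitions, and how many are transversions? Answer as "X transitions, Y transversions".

1 transition, 1 transversion

Transitions (purine↔purine or pyrimidine↔pyrimidine): 4 G→A.
Transversions (purine↔pyrimidine): 5 G→U.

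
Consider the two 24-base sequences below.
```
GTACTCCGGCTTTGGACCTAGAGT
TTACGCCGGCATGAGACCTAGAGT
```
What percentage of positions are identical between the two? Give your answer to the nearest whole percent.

5 positions differ (1, 5, 11, 13, 14), so 19 of 24 match: 19/24 = 79.17%.

79%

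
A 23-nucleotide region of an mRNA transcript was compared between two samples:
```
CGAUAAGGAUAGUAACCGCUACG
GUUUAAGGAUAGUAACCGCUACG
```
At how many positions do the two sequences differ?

Mismatches (1-based): position 1: C→G; position 2: G→U; position 3: A→U.

3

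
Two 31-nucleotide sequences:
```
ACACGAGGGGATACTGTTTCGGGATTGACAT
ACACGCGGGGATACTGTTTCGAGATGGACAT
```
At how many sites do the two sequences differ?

3

Comparing position by position, 3 sites differ: 6 (A/C), 22 (G/A), 26 (T/G).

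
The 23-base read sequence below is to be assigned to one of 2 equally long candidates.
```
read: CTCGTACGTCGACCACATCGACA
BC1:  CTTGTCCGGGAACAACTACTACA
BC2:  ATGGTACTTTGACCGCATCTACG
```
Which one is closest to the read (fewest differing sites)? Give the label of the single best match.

Hamming distances to read — BC1: 9; BC2: 7.
Smallest is BC2 with 7 mismatches.

BC2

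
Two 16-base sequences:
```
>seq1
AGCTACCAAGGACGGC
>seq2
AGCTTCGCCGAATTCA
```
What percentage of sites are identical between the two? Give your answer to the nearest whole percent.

9 positions differ (5, 7, 8, 9, 11, 13, 14, 15, 16), so 7 of 16 match: 7/16 = 43.75%.

44%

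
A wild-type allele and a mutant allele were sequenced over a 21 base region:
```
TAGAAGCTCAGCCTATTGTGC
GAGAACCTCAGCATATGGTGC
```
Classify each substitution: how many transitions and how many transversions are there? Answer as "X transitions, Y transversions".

Transitions (purine↔purine or pyrimidine↔pyrimidine): none.
Transversions (purine↔pyrimidine): 1 T→G, 6 G→C, 13 C→A, 17 T→G.

0 transitions, 4 transversions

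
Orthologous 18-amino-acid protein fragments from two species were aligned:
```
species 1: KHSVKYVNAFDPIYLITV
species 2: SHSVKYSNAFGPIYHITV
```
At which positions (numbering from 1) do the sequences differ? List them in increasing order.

1, 7, 11, 15

Differences at position 1 (K→S), position 7 (V→S), position 11 (D→G), position 15 (L→H).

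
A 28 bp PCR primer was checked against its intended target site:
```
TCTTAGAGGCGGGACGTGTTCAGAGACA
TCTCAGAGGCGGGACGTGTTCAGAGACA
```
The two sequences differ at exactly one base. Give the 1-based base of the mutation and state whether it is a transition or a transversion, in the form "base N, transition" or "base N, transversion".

base 4, transition

The sequences differ only at base 4: T→C (pyrimidine→pyrimidine), a transition.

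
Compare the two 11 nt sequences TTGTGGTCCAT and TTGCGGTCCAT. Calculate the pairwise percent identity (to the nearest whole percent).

91%

1 position differs (4), so 10 of 11 match: 10/11 = 90.91%.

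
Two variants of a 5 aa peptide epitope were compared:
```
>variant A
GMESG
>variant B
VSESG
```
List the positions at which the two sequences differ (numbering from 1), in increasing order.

Differences at position 1 (G→V), position 2 (M→S).

1, 2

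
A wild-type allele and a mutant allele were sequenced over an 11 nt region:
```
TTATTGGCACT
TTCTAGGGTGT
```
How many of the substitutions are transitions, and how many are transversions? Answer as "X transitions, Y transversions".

0 transitions, 5 transversions

Mismatches (1-based):
position 3: A→C (purine→pyrimidine, transversion)
position 5: T→A (pyrimidine→purine, transversion)
position 8: C→G (pyrimidine→purine, transversion)
position 9: A→T (purine→pyrimidine, transversion)
position 10: C→G (pyrimidine→purine, transversion)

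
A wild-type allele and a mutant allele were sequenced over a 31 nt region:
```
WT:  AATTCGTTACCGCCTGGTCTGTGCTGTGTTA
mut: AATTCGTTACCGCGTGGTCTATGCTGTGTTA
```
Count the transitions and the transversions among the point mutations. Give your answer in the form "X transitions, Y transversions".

1 transition, 1 transversion

Mismatches (1-based):
base 14: C→G (pyrimidine→purine, transversion)
base 21: G→A (purine→purine, transition)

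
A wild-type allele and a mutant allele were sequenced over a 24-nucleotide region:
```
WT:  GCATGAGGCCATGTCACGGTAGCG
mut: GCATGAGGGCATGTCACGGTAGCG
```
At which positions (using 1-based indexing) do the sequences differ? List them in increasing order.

9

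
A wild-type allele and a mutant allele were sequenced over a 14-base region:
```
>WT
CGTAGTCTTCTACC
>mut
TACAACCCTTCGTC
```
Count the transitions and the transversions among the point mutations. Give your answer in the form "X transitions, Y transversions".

10 transitions, 0 transversions

Mismatches (1-based):
base 1: C→T (pyrimidine→pyrimidine, transition)
base 2: G→A (purine→purine, transition)
base 3: T→C (pyrimidine→pyrimidine, transition)
base 5: G→A (purine→purine, transition)
base 6: T→C (pyrimidine→pyrimidine, transition)
base 8: T→C (pyrimidine→pyrimidine, transition)
base 10: C→T (pyrimidine→pyrimidine, transition)
base 11: T→C (pyrimidine→pyrimidine, transition)
base 12: A→G (purine→purine, transition)
base 13: C→T (pyrimidine→pyrimidine, transition)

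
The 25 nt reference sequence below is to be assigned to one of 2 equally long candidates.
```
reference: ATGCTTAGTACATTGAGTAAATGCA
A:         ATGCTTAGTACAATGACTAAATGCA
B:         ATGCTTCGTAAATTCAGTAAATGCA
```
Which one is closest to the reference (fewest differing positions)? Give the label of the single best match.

A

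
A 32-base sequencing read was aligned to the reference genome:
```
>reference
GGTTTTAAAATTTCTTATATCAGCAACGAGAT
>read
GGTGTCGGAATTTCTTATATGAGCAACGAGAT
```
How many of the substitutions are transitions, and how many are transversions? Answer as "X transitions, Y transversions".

3 transitions, 2 transversions

Transitions (purine↔purine or pyrimidine↔pyrimidine): 6 T→C, 7 A→G, 8 A→G.
Transversions (purine↔pyrimidine): 4 T→G, 21 C→G.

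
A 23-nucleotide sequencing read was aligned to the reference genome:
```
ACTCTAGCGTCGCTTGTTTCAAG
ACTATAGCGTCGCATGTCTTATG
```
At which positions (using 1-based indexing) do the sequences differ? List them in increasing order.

Differences at position 4 (C→A), position 14 (T→A), position 18 (T→C), position 20 (C→T), position 22 (A→T).

4, 14, 18, 20, 22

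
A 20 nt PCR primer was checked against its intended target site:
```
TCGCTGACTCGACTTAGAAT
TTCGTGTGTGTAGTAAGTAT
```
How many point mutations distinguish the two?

10

The sequences differ at positions 2, 3, 4, 7, 8, 10, 11, 13, 15, 18 (1-based) — 10 in total.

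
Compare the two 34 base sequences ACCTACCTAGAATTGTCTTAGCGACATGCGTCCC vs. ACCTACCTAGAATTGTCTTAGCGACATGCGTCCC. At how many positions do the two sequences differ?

0

The two sequences are identical at every position.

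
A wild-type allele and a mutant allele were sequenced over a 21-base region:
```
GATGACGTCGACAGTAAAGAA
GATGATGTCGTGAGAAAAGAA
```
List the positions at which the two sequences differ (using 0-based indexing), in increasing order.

5, 10, 11, 14

Scanning 0-based: 5: C/T; 10: A/T; 11: C/G; 14: T/A.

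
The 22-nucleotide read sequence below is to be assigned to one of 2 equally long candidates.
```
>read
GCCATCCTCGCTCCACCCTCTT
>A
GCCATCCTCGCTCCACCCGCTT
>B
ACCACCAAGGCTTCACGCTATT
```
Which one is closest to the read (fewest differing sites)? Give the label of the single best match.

A differs at 1 site; B differs at 8 sites. The closest is A.

A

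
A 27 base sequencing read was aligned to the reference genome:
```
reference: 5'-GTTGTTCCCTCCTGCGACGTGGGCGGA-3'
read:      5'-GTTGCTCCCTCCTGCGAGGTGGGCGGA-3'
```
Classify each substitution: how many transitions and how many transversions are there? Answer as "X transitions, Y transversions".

1 transition, 1 transversion

Transitions (purine↔purine or pyrimidine↔pyrimidine): 5 T→C.
Transversions (purine↔pyrimidine): 18 C→G.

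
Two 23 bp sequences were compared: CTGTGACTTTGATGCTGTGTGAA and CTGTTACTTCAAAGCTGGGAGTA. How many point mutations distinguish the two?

The sequences differ at positions 5, 10, 11, 13, 18, 20, 22 (1-based) — 7 in total.

7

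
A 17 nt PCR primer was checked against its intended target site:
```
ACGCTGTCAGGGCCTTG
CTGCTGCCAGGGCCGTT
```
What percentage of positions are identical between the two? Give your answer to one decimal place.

Mismatches at positions 1, 2, 7, 15, 17 (1-based): 5 of 17.
Identical positions: 12/17 = 70.59% → 70.6%.

70.6%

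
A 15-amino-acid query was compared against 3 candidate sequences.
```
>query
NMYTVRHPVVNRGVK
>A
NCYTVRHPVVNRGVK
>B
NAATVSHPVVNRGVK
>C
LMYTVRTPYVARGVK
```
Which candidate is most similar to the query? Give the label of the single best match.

A

A differs at 1 position; B differs at 3 positions; C differs at 4 positions. The closest is A.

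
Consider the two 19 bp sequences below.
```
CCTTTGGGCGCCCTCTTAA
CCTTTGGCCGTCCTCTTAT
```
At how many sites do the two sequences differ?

3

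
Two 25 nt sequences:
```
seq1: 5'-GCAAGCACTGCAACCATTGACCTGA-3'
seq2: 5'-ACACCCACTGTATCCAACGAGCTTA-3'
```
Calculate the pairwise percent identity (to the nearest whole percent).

9 positions differ (1, 4, 5, 11, 13, 17, 18, 21, 24), so 16 of 25 match: 16/25 = 64%.

64%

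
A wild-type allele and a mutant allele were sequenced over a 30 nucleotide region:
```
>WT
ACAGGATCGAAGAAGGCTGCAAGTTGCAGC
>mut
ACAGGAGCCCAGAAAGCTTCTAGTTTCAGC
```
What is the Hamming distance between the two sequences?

The sequences differ at positions 7, 9, 10, 15, 19, 21, 26 (1-based) — 7 in total.

7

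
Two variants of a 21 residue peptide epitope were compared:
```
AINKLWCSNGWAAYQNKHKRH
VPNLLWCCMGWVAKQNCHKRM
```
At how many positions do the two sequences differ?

9

The sequences differ at positions 1, 2, 4, 8, 9, 12, 14, 17, 21 (1-based) — 9 in total.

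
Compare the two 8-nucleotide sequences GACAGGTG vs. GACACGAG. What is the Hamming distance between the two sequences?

2

Comparing position by position, 2 positions differ: 5 (G/C), 7 (T/A).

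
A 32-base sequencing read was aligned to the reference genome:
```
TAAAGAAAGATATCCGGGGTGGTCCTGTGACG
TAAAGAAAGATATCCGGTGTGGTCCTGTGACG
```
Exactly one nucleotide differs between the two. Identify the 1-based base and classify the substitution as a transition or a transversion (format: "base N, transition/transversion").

base 18, transversion

Base 18 changes G→T. G is a purine and T is a pyrimidine, so this is a transversion.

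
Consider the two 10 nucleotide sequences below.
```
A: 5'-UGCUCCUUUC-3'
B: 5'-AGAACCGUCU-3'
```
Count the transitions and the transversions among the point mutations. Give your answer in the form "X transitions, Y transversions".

2 transitions, 4 transversions

Transitions (purine↔purine or pyrimidine↔pyrimidine): 9 U→C, 10 C→U.
Transversions (purine↔pyrimidine): 1 U→A, 3 C→A, 4 U→A, 7 U→G.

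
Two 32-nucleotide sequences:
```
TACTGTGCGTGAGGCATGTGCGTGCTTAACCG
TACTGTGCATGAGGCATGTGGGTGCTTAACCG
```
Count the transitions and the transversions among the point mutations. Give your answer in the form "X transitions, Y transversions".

Transitions (purine↔purine or pyrimidine↔pyrimidine): 9 G→A.
Transversions (purine↔pyrimidine): 21 C→G.

1 transition, 1 transversion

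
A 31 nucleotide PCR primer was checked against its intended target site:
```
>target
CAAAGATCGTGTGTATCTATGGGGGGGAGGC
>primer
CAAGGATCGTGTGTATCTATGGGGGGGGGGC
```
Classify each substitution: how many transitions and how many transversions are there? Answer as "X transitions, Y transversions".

2 transitions, 0 transversions

Mismatches (1-based):
base 4: A→G (purine→purine, transition)
base 28: A→G (purine→purine, transition)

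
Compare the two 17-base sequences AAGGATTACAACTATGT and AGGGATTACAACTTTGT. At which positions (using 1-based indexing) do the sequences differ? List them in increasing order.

Scanning 1-based: 2: A/G; 14: A/T.

2, 14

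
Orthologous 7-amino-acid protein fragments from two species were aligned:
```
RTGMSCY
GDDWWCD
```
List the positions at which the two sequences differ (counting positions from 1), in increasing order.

Scanning 1-based: 1: R/G; 2: T/D; 3: G/D; 4: M/W; 5: S/W; 7: Y/D.

1, 2, 3, 4, 5, 7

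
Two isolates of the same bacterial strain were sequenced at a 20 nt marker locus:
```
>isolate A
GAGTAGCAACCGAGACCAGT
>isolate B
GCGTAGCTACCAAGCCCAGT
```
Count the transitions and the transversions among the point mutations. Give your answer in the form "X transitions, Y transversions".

1 transition, 3 transversions

Transitions (purine↔purine or pyrimidine↔pyrimidine): 12 G→A.
Transversions (purine↔pyrimidine): 2 A→C, 8 A→T, 15 A→C.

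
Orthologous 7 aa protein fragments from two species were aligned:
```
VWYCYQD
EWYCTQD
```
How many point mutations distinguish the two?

The sequences differ at residues 1, 5 (1-based) — 2 in total.

2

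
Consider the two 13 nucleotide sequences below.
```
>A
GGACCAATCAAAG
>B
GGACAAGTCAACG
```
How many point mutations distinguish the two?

Comparing position by position, 3 positions differ: 5 (C/A), 7 (A/G), 12 (A/C).

3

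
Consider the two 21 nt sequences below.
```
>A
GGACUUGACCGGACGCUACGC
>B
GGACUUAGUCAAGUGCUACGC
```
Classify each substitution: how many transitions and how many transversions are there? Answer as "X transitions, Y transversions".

Mismatches (1-based):
base 7: G→A (purine→purine, transition)
base 8: A→G (purine→purine, transition)
base 9: C→U (pyrimidine→pyrimidine, transition)
base 11: G→A (purine→purine, transition)
base 12: G→A (purine→purine, transition)
base 13: A→G (purine→purine, transition)
base 14: C→U (pyrimidine→pyrimidine, transition)

7 transitions, 0 transversions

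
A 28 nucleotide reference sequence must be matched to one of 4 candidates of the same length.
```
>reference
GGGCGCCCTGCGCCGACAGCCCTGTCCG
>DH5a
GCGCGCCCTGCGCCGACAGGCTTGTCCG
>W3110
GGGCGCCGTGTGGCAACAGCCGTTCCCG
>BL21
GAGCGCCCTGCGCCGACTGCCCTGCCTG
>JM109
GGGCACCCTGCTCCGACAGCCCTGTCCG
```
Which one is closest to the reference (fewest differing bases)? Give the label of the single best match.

JM109

Hamming distances to reference — DH5a: 3; W3110: 7; BL21: 4; JM109: 2.
Smallest is JM109 with 2 mismatches.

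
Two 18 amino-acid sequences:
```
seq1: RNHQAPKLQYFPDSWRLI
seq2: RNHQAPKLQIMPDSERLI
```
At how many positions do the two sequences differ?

3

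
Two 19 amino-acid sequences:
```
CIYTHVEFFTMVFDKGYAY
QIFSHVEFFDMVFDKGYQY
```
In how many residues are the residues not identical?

The sequences differ at residues 1, 3, 4, 10, 18 (1-based) — 5 in total.

5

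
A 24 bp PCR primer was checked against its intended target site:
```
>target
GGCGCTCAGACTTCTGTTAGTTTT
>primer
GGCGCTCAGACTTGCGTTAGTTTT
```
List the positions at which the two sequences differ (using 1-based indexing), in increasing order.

14, 15

Differences at position 14 (C→G), position 15 (T→C).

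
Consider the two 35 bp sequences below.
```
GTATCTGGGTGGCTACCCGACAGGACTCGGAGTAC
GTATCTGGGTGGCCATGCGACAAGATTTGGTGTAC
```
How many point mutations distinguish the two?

The sequences differ at bases 14, 16, 17, 23, 26, 28, 31 (1-based) — 7 in total.

7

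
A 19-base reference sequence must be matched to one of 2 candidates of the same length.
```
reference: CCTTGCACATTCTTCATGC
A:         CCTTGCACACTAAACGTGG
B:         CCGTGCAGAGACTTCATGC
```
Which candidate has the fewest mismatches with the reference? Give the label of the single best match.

B

A differs at 6 bases; B differs at 4 bases. The closest is B.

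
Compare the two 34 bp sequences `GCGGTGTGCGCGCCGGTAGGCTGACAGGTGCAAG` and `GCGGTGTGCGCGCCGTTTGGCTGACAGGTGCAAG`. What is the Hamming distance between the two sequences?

2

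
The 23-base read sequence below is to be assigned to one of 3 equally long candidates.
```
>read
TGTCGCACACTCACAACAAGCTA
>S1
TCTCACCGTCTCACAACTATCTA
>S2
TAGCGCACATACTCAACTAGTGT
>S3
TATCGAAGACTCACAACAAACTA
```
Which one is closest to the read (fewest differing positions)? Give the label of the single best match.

S3

Hamming distances to read — S1: 7; S2: 9; S3: 4.
Smallest is S3 with 4 mismatches.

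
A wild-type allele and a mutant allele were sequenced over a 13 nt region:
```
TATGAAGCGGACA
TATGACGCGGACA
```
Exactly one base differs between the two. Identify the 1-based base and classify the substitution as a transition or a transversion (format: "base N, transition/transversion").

Base 6 changes A→C. A is a purine and C is a pyrimidine, so this is a transversion.

base 6, transversion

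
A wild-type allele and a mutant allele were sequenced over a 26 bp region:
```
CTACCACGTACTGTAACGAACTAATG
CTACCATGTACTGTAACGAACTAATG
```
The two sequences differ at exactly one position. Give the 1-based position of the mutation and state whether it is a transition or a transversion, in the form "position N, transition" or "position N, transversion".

Position 7 changes C→T. C is a pyrimidine and T is a pyrimidine, so this is a transition.

position 7, transition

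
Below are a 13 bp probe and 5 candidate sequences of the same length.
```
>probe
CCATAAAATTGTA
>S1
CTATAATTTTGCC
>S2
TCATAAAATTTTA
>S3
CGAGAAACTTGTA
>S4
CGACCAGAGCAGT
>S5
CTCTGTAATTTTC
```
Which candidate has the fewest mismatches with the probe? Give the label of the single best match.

Hamming distances to probe — S1: 5; S2: 2; S3: 3; S4: 9; S5: 6.
Smallest is S2 with 2 mismatches.

S2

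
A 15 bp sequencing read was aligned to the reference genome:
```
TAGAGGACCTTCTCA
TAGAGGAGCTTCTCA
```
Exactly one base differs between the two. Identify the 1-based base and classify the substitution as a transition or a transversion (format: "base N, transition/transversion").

base 8, transversion

Base 8 changes C→G. C is a pyrimidine and G is a purine, so this is a transversion.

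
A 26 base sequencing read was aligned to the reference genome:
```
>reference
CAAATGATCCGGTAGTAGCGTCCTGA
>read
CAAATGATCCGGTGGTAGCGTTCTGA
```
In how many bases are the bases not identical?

2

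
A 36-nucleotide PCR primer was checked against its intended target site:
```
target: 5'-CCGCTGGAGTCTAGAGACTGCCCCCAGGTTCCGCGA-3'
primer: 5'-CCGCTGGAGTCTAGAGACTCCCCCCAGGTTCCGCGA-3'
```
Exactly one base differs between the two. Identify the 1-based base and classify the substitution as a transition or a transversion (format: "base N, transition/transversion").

base 20, transversion

Base 20 changes G→C. G is a purine and C is a pyrimidine, so this is a transversion.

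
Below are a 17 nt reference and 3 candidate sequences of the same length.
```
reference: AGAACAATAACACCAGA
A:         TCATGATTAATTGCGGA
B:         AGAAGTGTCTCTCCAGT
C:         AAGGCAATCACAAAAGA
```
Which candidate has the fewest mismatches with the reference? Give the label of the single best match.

C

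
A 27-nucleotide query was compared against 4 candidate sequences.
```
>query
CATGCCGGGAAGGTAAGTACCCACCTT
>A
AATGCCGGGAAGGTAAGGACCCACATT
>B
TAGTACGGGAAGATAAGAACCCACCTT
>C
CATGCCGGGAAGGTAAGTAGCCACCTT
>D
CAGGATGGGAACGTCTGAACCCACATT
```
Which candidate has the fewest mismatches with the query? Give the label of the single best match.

A differs at 3 bases; B differs at 6 bases; C differs at 1 base; D differs at 8 bases. The closest is C.

C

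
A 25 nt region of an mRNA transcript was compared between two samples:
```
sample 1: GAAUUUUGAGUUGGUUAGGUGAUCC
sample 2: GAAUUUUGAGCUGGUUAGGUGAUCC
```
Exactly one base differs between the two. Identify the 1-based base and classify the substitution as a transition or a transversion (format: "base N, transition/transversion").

base 11, transition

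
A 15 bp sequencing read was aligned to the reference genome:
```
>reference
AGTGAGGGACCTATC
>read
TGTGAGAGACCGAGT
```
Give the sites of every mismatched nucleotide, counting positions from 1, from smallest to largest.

Differences at site 1 (A→T), site 7 (G→A), site 12 (T→G), site 14 (T→G), site 15 (C→T).

1, 7, 12, 14, 15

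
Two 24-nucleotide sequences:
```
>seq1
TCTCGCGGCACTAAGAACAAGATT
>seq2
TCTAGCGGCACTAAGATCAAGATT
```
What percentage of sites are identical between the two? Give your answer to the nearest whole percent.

92%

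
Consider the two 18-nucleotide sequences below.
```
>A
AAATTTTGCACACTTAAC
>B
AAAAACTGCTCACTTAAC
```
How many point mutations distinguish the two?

The sequences differ at bases 4, 5, 6, 10 (1-based) — 4 in total.

4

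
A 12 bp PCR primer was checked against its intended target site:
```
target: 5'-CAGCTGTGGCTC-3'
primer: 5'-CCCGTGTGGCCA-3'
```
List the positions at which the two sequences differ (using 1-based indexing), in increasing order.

Differences at position 2 (A→C), position 3 (G→C), position 4 (C→G), position 11 (T→C), position 12 (C→A).

2, 3, 4, 11, 12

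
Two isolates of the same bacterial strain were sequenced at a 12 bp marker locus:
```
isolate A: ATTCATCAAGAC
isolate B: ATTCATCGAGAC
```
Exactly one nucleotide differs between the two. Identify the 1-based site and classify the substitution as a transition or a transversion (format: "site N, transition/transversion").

site 8, transition

The sequences differ only at site 8: A→G (purine→purine), a transition.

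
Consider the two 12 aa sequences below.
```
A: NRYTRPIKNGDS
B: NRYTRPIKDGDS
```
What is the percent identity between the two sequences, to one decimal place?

91.7%

Mismatch at position 9 (1-based): 1 of 12.
Identical positions: 11/12 = 91.67% → 91.7%.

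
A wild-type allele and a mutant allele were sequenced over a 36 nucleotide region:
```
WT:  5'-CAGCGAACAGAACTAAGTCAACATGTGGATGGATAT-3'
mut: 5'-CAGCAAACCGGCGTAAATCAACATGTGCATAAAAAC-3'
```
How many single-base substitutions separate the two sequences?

11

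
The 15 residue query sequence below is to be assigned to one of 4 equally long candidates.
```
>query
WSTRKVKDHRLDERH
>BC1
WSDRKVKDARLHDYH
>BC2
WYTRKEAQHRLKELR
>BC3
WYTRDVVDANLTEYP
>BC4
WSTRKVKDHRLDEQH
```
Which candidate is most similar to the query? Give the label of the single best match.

BC1 differs at 5 positions; BC2 differs at 7 positions; BC3 differs at 8 positions; BC4 differs at 1 position. The closest is BC4.

BC4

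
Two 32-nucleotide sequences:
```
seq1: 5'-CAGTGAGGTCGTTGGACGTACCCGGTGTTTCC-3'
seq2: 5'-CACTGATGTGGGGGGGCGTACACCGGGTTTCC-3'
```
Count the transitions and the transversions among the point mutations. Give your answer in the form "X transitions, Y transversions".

1 transition, 8 transversions

Transitions (purine↔purine or pyrimidine↔pyrimidine): 16 A→G.
Transversions (purine↔pyrimidine): 3 G→C, 7 G→T, 10 C→G, 12 T→G, 13 T→G, 22 C→A, 24 G→C, 26 T→G.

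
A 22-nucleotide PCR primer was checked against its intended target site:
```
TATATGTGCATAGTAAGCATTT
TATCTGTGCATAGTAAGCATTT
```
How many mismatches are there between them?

1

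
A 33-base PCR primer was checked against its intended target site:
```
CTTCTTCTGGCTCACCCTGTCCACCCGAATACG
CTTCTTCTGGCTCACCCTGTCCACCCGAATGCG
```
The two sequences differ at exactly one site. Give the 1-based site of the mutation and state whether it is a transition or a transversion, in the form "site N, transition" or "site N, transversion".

The sequences differ only at site 31: A→G (purine→purine), a transition.

site 31, transition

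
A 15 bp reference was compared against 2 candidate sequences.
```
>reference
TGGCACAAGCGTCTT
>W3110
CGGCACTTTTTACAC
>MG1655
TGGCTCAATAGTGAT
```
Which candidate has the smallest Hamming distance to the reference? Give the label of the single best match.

MG1655

W3110 differs at 9 bases; MG1655 differs at 5 bases. The closest is MG1655.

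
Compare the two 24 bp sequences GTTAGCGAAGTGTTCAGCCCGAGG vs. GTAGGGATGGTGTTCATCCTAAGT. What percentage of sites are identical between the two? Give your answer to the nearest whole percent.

10 positions differ (3, 4, 6, 7, 8, 9, 17, 20, 21, 24), so 14 of 24 match: 14/24 = 58.33%.

58%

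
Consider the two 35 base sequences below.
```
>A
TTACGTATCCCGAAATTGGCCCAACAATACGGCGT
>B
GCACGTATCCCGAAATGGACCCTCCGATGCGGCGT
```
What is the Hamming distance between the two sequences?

The sequences differ at sites 1, 2, 17, 19, 23, 24, 26, 29 (1-based) — 8 in total.

8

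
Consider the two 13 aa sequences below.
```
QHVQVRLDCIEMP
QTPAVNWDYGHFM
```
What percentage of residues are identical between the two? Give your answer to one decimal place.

10 positions differ (2, 3, 4, 6, 7, 9, 10, 11, 12, 13), so 3 of 13 match: 3/13 = 23.08%.

23.1%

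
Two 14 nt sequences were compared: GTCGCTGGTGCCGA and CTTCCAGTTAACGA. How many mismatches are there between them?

Mismatches (1-based): base 1: G→C; base 3: C→T; base 4: G→C; base 6: T→A; base 8: G→T; base 10: G→A; base 11: C→A.

7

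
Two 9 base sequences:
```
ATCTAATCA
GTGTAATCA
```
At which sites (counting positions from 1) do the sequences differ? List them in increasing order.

1, 3

Scanning 1-based: 1: A/G; 3: C/G.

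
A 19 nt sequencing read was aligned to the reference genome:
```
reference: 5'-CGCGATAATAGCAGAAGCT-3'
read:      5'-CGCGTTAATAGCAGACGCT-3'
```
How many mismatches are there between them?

Mismatches (1-based): site 5: A→T; site 16: A→C.

2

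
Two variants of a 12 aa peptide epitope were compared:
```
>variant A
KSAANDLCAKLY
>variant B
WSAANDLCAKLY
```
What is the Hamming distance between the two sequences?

Mismatches (1-based): position 1: K→W.

1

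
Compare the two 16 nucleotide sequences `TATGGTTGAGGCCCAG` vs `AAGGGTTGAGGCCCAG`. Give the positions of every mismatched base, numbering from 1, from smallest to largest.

1, 3

Differences at position 1 (T→A), position 3 (T→G).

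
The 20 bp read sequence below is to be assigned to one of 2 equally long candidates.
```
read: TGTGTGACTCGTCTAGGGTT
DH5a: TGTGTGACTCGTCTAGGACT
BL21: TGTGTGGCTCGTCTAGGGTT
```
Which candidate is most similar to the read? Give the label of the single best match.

DH5a differs at 2 bases; BL21 differs at 1 base. The closest is BL21.

BL21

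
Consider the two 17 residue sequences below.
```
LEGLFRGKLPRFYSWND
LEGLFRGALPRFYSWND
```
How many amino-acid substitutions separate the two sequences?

The sequences differ at positions 8 (1-based) — 1 in total.

1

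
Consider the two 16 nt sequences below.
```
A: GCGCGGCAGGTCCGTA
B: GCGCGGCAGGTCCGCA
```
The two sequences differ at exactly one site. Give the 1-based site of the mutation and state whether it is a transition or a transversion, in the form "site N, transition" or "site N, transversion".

site 15, transition

The sequences differ only at site 15: T→C (pyrimidine→pyrimidine), a transition.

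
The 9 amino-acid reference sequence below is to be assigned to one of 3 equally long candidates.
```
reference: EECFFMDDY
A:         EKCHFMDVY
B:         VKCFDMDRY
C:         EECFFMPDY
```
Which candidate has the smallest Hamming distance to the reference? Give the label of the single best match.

A differs at 3 positions; B differs at 4 positions; C differs at 1 position. The closest is C.

C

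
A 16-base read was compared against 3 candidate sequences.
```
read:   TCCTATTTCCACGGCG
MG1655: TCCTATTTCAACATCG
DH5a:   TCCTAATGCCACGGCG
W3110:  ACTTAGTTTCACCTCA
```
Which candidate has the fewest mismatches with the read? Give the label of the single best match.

Hamming distances to read — MG1655: 3; DH5a: 2; W3110: 7.
Smallest is DH5a with 2 mismatches.

DH5a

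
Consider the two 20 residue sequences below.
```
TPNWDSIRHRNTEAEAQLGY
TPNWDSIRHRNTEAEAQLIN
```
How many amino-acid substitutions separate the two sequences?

2

Mismatches (1-based): position 19: G→I; position 20: Y→N.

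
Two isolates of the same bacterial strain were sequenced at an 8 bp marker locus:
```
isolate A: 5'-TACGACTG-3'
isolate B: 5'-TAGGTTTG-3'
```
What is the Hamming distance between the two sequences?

3

Comparing position by position, 3 bases differ: 3 (C/G), 5 (A/T), 6 (C/T).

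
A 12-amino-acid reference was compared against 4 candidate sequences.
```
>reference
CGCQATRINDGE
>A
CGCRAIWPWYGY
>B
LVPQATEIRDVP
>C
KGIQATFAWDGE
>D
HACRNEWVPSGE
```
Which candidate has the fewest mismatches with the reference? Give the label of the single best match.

C

A differs at 7 residues; B differs at 7 residues; C differs at 5 residues; D differs at 9 residues. The closest is C.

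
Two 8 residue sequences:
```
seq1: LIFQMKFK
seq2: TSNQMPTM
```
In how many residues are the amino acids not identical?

The sequences differ at residues 1, 2, 3, 6, 7, 8 (1-based) — 6 in total.

6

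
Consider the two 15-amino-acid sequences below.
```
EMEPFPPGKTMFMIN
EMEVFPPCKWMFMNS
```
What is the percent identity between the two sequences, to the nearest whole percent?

Mismatches at positions 4, 8, 10, 14, 15 (1-based): 5 of 15.
Identical positions: 10/15 = 66.67% → 67%.

67%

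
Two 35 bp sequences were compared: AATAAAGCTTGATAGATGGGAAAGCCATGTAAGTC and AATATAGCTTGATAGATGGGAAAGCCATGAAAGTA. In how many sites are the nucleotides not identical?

3

Comparing position by position, 3 sites differ: 5 (A/T), 30 (T/A), 35 (C/A).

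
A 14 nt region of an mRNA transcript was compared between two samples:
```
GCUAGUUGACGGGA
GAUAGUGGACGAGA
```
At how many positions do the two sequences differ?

3

The sequences differ at positions 2, 7, 12 (1-based) — 3 in total.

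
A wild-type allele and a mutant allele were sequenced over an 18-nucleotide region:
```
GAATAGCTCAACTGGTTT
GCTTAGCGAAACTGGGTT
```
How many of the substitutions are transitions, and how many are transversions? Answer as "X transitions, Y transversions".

Transitions (purine↔purine or pyrimidine↔pyrimidine): none.
Transversions (purine↔pyrimidine): 2 A→C, 3 A→T, 8 T→G, 9 C→A, 16 T→G.

0 transitions, 5 transversions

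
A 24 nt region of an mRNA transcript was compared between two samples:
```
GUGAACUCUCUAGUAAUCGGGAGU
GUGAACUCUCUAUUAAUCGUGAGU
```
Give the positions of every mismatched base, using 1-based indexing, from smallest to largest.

Differences at position 13 (G→U), position 20 (G→U).

13, 20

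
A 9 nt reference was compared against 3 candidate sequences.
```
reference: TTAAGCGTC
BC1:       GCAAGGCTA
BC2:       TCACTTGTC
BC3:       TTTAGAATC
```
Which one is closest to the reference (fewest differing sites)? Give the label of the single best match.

BC3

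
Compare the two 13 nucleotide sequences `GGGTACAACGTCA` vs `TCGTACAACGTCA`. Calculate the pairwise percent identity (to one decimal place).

84.6%

Mismatches at positions 1, 2 (1-based): 2 of 13.
Identical positions: 11/13 = 84.62% → 84.6%.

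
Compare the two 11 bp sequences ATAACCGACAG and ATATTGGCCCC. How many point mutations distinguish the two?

Comparing position by position, 6 bases differ: 4 (A/T), 5 (C/T), 6 (C/G), 8 (A/C), 10 (A/C), 11 (G/C).

6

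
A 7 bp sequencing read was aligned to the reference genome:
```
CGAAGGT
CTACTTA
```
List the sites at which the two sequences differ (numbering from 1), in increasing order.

2, 4, 5, 6, 7

Scanning 1-based: 2: G/T; 4: A/C; 5: G/T; 6: G/T; 7: T/A.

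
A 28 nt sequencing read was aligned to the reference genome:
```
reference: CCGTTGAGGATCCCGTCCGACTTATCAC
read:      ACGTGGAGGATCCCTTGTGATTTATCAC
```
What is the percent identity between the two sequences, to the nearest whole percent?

Mismatches at positions 1, 5, 15, 17, 18, 21 (1-based): 6 of 28.
Identical positions: 22/28 = 78.57% → 79%.

79%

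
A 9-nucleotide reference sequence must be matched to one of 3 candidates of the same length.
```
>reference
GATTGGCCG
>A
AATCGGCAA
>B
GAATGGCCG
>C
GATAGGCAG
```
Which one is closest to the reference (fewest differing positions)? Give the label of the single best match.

Hamming distances to reference — A: 4; B: 1; C: 2.
Smallest is B with 1 mismatch.

B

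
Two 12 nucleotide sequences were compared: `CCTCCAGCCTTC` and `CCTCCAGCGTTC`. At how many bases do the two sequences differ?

1

Mismatches (1-based): base 9: C→G.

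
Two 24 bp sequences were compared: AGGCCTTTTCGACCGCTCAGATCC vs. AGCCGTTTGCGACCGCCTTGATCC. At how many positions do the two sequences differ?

Comparing position by position, 6 positions differ: 3 (G/C), 5 (C/G), 9 (T/G), 17 (T/C), 18 (C/T), 19 (A/T).

6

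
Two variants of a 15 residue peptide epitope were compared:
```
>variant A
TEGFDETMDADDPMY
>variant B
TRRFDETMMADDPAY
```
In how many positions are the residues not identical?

4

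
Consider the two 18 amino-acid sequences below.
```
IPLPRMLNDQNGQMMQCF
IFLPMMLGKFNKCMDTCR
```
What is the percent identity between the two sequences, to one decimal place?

44.4%

Mismatches at positions 2, 5, 8, 9, 10, 12, 13, 15, 16, 18 (1-based): 10 of 18.
Identical positions: 8/18 = 44.44% → 44.4%.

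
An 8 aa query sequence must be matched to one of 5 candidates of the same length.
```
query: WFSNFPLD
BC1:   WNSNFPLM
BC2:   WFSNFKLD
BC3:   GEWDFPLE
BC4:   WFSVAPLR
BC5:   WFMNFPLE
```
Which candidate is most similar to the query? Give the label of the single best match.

BC1 differs at 2 residues; BC2 differs at 1 residue; BC3 differs at 5 residues; BC4 differs at 3 residues; BC5 differs at 2 residues. The closest is BC2.

BC2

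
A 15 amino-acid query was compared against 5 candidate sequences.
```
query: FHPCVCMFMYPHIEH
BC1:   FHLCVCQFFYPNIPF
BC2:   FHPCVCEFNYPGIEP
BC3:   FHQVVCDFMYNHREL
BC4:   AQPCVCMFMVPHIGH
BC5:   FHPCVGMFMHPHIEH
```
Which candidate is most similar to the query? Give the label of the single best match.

BC1 differs at 6 residues; BC2 differs at 4 residues; BC3 differs at 6 residues; BC4 differs at 4 residues; BC5 differs at 2 residues. The closest is BC5.

BC5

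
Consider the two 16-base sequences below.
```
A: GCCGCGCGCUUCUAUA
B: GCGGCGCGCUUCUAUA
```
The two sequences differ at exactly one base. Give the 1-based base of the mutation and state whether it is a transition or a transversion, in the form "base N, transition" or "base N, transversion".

base 3, transversion

The sequences differ only at base 3: C→G (pyrimidine→purine), a transversion.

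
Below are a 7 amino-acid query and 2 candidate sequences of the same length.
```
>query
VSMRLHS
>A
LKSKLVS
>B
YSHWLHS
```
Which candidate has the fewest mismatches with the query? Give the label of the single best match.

A differs at 5 residues; B differs at 3 residues. The closest is B.

B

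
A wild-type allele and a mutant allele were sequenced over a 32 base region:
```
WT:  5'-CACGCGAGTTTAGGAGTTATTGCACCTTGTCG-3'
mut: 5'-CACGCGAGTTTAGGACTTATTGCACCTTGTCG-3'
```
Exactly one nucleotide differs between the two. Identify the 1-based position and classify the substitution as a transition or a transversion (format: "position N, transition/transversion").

position 16, transversion

The sequences differ only at position 16: G→C (purine→pyrimidine), a transversion.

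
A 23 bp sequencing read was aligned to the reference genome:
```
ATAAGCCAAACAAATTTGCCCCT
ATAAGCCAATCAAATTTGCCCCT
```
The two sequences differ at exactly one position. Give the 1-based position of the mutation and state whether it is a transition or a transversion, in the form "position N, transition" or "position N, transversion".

Position 10 changes A→T. A is a purine and T is a pyrimidine, so this is a transversion.

position 10, transversion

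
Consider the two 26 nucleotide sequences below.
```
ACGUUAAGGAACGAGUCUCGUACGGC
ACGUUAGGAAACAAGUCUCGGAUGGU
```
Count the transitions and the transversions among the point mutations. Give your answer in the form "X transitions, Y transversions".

Mismatches (1-based):
base 7: A→G (purine→purine, transition)
base 9: G→A (purine→purine, transition)
base 13: G→A (purine→purine, transition)
base 21: U→G (pyrimidine→purine, transversion)
base 23: C→U (pyrimidine→pyrimidine, transition)
base 26: C→U (pyrimidine→pyrimidine, transition)

5 transitions, 1 transversion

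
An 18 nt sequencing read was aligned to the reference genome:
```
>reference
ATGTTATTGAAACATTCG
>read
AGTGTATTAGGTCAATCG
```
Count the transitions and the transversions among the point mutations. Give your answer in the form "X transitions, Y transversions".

3 transitions, 5 transversions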